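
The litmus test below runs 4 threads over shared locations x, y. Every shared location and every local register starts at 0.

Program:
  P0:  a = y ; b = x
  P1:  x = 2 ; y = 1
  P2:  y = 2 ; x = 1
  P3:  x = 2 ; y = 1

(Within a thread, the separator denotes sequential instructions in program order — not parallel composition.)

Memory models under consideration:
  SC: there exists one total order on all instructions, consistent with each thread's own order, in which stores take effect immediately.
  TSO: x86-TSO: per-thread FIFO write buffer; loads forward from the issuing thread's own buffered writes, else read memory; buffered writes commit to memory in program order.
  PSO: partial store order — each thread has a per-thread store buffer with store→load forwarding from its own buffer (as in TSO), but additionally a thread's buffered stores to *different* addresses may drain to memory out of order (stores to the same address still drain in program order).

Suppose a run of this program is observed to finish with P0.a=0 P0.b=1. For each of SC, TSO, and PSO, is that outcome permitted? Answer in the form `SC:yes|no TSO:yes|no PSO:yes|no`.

SC:yes TSO:yes PSO:yes

outcome vector order: (P0.a,P0.b)
under SC → <0 0> <0 1> <0 2> <1 1> <1 2> <2 0> <2 1> <2 2>
under TSO → <0 0> <0 1> <0 2> <1 1> <1 2> <2 0> <2 1> <2 2>
under PSO → <0 0> <0 1> <0 2> <1 0> <1 1> <1 2> <2 0> <2 1> <2 2>
target <0 1> ∈ {SC,TSO,PSO}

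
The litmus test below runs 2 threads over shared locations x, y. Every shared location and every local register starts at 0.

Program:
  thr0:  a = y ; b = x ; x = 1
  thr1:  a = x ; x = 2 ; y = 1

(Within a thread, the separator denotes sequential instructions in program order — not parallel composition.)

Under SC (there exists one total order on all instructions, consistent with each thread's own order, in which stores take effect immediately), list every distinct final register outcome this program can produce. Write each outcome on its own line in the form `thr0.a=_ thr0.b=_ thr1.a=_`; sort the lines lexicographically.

outcome vector order: (thr0.a,thr0.b,thr1.a)
|SC outcomes| = 4

thr0.a=0 thr0.b=0 thr1.a=0
thr0.a=0 thr0.b=0 thr1.a=1
thr0.a=0 thr0.b=2 thr1.a=0
thr0.a=1 thr0.b=2 thr1.a=0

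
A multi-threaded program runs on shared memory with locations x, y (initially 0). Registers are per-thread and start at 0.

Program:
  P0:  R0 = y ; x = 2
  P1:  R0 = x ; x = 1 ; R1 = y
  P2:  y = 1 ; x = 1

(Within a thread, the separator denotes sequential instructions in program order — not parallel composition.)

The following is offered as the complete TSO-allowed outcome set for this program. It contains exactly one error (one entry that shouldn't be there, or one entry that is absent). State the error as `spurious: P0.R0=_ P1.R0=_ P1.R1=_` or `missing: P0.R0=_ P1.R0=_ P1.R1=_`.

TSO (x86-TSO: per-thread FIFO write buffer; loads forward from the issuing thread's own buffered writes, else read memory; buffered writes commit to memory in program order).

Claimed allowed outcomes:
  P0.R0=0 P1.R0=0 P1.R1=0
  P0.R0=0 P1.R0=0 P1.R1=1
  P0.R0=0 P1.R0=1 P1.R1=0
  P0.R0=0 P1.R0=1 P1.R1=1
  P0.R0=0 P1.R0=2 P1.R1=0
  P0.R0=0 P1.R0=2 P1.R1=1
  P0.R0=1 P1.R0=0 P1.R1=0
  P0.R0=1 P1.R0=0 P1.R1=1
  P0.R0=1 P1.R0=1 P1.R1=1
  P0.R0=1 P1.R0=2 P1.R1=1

outcome vector order: (P0.R0,P1.R0,P1.R1)
under TSO → 000 001 011 020 021 100 101 111 121
claimed∖TSO = {010}

spurious: P0.R0=0 P1.R0=1 P1.R1=0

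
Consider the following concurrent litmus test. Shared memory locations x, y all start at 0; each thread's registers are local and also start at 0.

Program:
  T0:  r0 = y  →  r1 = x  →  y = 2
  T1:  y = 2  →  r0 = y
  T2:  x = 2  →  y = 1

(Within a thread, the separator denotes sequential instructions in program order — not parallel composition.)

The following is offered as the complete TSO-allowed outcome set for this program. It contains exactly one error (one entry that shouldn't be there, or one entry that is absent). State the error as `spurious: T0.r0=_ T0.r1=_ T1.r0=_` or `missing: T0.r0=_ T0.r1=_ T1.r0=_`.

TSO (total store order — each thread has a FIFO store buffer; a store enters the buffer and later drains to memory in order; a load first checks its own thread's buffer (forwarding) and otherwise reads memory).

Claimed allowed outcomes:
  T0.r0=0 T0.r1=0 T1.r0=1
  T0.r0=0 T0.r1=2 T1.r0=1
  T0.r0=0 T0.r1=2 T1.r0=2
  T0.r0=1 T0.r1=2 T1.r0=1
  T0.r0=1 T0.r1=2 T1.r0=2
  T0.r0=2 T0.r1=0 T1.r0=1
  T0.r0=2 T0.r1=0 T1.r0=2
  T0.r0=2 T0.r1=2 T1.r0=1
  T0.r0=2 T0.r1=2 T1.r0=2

missing: T0.r0=0 T0.r1=0 T1.r0=2

outcome vector order: (T0.r0,T0.r1,T1.r0)
TSO: 10 outcomes — {0/0/1, 0/0/2, 0/2/1, 0/2/2, 1/2/1, 1/2/2, 2/0/1, 2/0/2, 2/2/1, 2/2/2}
TSO∖claimed = {0/0/2}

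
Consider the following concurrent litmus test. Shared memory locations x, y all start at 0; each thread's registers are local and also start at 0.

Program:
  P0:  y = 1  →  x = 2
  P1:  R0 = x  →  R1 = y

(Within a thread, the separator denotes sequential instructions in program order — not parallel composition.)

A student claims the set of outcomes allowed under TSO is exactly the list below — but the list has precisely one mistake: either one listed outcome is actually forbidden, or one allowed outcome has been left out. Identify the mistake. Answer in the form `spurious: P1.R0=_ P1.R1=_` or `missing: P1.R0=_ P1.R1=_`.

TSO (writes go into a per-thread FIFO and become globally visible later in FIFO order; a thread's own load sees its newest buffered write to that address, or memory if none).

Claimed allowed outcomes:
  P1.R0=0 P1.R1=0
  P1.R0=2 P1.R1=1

outcome vector order: (P1.R0,P1.R1)
TSO (3): <0 0>, <0 1>, <2 1>
TSO∖claimed = {<0 1>}

missing: P1.R0=0 P1.R1=1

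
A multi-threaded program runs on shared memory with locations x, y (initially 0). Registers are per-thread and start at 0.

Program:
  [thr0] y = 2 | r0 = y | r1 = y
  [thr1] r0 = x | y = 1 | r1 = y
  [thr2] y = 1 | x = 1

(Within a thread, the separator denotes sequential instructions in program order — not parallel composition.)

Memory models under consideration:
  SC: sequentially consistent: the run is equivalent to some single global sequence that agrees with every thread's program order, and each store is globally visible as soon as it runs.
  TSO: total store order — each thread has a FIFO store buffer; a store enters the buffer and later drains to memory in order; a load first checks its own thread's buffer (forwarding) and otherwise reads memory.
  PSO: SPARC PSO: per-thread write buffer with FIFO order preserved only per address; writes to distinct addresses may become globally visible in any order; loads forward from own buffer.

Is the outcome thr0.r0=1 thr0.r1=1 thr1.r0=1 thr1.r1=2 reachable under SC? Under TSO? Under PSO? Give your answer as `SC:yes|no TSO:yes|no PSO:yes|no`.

outcome vector order: (thr0.r0,thr0.r1,thr1.r0,thr1.r1)
SC: 10 outcomes — {<1 1 0 1>; <1 1 0 2>; <1 1 1 1>; <2 1 0 1>; <2 1 0 2>; <2 1 1 1>; <2 2 0 1>; <2 2 0 2>; <2 2 1 1>; <2 2 1 2>}
TSO: 10 outcomes — {<1 1 0 1>; <1 1 0 2>; <1 1 1 1>; <2 1 0 1>; <2 1 0 2>; <2 1 1 1>; <2 2 0 1>; <2 2 0 2>; <2 2 1 1>; <2 2 1 2>}
PSO: 12 outcomes — {<1 1 0 1>; <1 1 0 2>; <1 1 1 1>; <1 1 1 2>; <2 1 0 1>; <2 1 0 2>; <2 1 1 1>; <2 1 1 2>; <2 2 0 1>; <2 2 0 2>; <2 2 1 1>; <2 2 1 2>}
target <1 1 1 2> ∈ {PSO}

SC:no TSO:no PSO:yes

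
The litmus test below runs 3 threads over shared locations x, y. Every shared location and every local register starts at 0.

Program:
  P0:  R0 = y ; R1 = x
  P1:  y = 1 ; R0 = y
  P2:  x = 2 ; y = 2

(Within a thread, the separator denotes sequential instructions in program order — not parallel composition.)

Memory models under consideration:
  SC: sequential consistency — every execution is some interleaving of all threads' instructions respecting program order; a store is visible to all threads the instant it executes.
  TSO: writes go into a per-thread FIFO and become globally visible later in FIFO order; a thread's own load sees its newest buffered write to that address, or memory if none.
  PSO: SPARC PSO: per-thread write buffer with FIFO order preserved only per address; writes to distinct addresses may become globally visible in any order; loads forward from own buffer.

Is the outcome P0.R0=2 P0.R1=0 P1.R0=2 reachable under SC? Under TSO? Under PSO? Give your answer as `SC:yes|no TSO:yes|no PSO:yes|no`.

outcome vector order: (P0.R0,P0.R1,P1.R0)
SC: 10 outcomes — {001; 002; 021; 022; 101; 102; 121; 122; 221; 222}
TSO: 10 outcomes — {001; 002; 021; 022; 101; 102; 121; 122; 221; 222}
PSO: 12 outcomes — {001; 002; 021; 022; 101; 102; 121; 122; 201; 202; 221; 222}
target 202 ∈ {PSO}

SC:no TSO:no PSO:yes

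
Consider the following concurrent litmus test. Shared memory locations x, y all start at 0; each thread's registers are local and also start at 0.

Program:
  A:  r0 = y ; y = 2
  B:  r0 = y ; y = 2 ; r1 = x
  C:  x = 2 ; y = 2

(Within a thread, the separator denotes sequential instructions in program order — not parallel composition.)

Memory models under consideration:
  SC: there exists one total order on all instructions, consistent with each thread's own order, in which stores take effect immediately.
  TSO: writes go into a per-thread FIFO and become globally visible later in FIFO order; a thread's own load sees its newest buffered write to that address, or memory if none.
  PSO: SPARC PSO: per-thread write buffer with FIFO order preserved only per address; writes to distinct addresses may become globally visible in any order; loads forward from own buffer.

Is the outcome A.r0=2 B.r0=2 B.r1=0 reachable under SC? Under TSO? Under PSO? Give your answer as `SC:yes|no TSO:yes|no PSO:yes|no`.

SC:no TSO:no PSO:yes

outcome vector order: (A.r0,B.r0,B.r1)
SC (7): (0,0,0); (0,0,2); (0,2,0); (0,2,2); (2,0,0); (2,0,2); (2,2,2)
TSO (7): (0,0,0); (0,0,2); (0,2,0); (0,2,2); (2,0,0); (2,0,2); (2,2,2)
PSO (8): (0,0,0); (0,0,2); (0,2,0); (0,2,2); (2,0,0); (2,0,2); (2,2,0); (2,2,2)
target (2,2,0) ∈ {PSO}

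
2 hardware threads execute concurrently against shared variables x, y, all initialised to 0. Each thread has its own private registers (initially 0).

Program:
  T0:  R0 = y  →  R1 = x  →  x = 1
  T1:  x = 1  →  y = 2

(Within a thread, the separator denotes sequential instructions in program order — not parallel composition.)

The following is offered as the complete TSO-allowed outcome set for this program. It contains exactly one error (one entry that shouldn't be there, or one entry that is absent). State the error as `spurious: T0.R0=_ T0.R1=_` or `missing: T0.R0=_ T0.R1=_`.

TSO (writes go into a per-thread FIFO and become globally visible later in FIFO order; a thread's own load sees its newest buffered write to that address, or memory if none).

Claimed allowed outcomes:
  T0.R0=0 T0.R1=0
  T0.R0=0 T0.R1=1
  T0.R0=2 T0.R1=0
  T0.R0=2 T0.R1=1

outcome vector order: (T0.R0,T0.R1)
[TSO] allowed = {(0,0), (0,1), (2,1)}
claimed∖TSO = {(2,0)}

spurious: T0.R0=2 T0.R1=0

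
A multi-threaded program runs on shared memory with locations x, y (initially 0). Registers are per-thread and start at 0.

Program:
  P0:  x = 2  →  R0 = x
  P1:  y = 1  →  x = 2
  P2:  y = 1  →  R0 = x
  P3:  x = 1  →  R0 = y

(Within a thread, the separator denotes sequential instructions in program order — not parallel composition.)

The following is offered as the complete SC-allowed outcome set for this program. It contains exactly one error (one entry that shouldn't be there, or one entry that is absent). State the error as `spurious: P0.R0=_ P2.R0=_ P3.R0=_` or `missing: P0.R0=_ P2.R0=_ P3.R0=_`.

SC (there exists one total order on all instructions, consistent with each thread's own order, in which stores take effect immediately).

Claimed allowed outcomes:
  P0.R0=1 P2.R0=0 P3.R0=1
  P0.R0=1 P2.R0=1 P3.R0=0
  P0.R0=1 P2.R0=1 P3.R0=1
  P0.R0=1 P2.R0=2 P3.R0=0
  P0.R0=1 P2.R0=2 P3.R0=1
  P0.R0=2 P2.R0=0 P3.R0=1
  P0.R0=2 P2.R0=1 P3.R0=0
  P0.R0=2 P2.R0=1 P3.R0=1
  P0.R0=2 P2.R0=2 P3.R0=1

missing: P0.R0=2 P2.R0=2 P3.R0=0

outcome vector order: (P0.R0,P2.R0,P3.R0)
SC: 10 outcomes — {1/0/1, 1/1/0, 1/1/1, 1/2/0, 1/2/1, 2/0/1, 2/1/0, 2/1/1, 2/2/0, 2/2/1}
SC∖claimed = {2/2/0}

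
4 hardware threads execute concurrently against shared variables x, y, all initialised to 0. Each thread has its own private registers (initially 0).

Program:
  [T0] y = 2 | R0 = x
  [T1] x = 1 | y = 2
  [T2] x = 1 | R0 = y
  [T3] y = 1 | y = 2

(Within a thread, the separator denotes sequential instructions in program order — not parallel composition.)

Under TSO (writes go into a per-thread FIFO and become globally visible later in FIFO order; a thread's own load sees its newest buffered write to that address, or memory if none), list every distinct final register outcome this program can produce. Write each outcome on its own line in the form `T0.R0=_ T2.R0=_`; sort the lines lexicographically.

outcome vector order: (T0.R0,T2.R0)
|TSO outcomes| = 6

T0.R0=0 T2.R0=0
T0.R0=0 T2.R0=1
T0.R0=0 T2.R0=2
T0.R0=1 T2.R0=0
T0.R0=1 T2.R0=1
T0.R0=1 T2.R0=2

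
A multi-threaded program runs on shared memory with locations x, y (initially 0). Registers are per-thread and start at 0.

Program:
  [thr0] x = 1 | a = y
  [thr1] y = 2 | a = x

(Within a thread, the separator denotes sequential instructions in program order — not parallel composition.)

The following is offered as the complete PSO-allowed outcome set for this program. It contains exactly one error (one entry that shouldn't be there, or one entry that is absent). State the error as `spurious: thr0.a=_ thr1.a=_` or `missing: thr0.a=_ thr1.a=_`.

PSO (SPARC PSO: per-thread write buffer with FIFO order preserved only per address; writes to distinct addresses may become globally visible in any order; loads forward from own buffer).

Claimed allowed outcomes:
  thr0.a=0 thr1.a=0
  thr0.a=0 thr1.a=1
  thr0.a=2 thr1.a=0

missing: thr0.a=2 thr1.a=1

outcome vector order: (thr0.a,thr1.a)
under PSO → 0/0; 0/1; 2/0; 2/1
PSO∖claimed = {2/1}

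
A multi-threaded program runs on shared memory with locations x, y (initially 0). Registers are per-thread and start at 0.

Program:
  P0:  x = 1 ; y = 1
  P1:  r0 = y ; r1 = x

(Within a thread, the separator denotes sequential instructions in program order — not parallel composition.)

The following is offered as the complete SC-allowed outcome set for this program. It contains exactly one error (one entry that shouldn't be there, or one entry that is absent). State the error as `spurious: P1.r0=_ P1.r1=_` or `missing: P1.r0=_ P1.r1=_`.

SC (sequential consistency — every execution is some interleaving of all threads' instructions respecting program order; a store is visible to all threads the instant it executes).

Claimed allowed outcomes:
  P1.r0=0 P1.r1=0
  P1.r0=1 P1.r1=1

missing: P1.r0=0 P1.r1=1

outcome vector order: (P1.r0,P1.r1)
under SC → 00; 01; 11
SC∖claimed = {01}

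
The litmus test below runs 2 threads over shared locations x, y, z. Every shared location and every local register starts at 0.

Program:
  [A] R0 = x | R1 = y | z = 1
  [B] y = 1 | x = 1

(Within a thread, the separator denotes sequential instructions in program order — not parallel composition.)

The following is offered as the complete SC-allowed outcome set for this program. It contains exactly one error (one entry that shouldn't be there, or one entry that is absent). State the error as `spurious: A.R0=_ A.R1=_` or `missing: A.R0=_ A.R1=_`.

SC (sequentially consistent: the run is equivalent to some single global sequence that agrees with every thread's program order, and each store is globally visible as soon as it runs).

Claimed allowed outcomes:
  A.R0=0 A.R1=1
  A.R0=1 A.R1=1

outcome vector order: (A.R0,A.R1)
SC: 3 outcomes — {0/0; 0/1; 1/1}
SC∖claimed = {0/0}

missing: A.R0=0 A.R1=0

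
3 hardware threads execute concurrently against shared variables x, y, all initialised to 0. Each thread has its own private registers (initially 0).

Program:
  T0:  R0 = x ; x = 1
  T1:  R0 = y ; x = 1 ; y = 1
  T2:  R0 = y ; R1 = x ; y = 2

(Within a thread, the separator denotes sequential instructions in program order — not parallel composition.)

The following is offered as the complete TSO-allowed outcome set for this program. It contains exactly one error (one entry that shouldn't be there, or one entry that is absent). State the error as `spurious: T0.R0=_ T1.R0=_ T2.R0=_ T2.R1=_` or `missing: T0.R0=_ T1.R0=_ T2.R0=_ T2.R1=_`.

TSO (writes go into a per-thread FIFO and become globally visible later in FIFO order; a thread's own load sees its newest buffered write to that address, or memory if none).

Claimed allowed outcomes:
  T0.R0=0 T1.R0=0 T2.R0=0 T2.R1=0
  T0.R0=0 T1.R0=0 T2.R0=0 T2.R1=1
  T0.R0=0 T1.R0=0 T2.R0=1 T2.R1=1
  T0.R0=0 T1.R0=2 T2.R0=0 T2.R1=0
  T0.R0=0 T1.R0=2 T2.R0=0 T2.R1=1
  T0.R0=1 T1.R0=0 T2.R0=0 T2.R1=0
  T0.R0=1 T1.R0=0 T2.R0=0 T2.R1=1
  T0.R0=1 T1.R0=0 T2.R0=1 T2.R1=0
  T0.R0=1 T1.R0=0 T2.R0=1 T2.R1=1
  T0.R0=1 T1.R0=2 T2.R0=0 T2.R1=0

spurious: T0.R0=1 T1.R0=0 T2.R0=1 T2.R1=0

outcome vector order: (T0.R0,T1.R0,T2.R0,T2.R1)
TSO: 9 outcomes — {(0,0,0,0); (0,0,0,1); (0,0,1,1); (0,2,0,0); (0,2,0,1); (1,0,0,0); (1,0,0,1); (1,0,1,1); (1,2,0,0)}
claimed∖TSO = {(1,0,1,0)}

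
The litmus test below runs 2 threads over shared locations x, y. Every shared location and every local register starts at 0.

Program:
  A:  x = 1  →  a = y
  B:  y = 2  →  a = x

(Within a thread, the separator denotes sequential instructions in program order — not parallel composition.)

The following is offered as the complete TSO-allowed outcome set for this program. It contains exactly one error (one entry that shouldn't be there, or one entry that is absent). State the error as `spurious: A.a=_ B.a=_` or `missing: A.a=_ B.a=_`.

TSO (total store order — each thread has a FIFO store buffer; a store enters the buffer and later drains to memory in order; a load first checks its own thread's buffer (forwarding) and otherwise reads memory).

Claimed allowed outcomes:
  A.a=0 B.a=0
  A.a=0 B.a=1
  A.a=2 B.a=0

outcome vector order: (A.a,B.a)
TSO (4): <0 0>; <0 1>; <2 0>; <2 1>
TSO∖claimed = {<2 1>}

missing: A.a=2 B.a=1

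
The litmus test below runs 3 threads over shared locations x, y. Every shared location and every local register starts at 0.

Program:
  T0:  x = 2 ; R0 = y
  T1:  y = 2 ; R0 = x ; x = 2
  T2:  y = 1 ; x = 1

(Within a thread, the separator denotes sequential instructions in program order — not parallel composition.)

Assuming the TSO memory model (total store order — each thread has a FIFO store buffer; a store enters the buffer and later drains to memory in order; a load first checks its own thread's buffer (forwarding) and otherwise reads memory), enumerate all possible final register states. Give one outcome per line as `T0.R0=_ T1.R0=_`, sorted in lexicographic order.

T0.R0=0 T1.R0=0
T0.R0=0 T1.R0=1
T0.R0=0 T1.R0=2
T0.R0=1 T1.R0=0
T0.R0=1 T1.R0=1
T0.R0=1 T1.R0=2
T0.R0=2 T1.R0=0
T0.R0=2 T1.R0=1
T0.R0=2 T1.R0=2

outcome vector order: (T0.R0,T1.R0)
|TSO outcomes| = 9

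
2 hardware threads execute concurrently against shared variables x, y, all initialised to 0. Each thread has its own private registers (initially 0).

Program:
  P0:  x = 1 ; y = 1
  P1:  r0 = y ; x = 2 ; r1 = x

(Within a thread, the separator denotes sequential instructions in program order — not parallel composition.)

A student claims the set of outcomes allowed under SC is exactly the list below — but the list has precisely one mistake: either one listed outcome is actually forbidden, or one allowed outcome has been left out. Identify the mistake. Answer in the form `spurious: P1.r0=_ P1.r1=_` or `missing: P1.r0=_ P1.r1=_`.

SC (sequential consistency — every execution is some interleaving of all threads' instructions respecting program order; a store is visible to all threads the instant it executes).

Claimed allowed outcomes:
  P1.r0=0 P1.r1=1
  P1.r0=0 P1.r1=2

outcome vector order: (P1.r0,P1.r1)
SC: 3 outcomes — {0/1, 0/2, 1/2}
SC∖claimed = {1/2}

missing: P1.r0=1 P1.r1=2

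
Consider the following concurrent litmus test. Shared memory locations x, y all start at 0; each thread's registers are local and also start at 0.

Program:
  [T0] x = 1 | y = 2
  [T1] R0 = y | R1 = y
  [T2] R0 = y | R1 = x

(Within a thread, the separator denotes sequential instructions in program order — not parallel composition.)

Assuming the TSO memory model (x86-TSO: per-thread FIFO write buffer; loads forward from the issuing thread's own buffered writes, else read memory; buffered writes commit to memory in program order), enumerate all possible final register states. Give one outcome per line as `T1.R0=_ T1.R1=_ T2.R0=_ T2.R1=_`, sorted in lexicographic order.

outcome vector order: (T1.R0,T1.R1,T2.R0,T2.R1)
|TSO outcomes| = 9

T1.R0=0 T1.R1=0 T2.R0=0 T2.R1=0
T1.R0=0 T1.R1=0 T2.R0=0 T2.R1=1
T1.R0=0 T1.R1=0 T2.R0=2 T2.R1=1
T1.R0=0 T1.R1=2 T2.R0=0 T2.R1=0
T1.R0=0 T1.R1=2 T2.R0=0 T2.R1=1
T1.R0=0 T1.R1=2 T2.R0=2 T2.R1=1
T1.R0=2 T1.R1=2 T2.R0=0 T2.R1=0
T1.R0=2 T1.R1=2 T2.R0=0 T2.R1=1
T1.R0=2 T1.R1=2 T2.R0=2 T2.R1=1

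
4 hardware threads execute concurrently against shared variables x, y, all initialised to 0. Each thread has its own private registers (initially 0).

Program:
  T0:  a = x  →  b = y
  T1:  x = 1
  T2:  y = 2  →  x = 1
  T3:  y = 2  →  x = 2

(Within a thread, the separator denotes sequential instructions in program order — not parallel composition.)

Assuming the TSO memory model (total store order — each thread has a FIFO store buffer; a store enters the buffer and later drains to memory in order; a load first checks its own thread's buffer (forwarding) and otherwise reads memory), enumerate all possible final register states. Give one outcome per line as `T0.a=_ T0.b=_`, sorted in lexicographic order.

T0.a=0 T0.b=0
T0.a=0 T0.b=2
T0.a=1 T0.b=0
T0.a=1 T0.b=2
T0.a=2 T0.b=2

outcome vector order: (T0.a,T0.b)
|TSO outcomes| = 5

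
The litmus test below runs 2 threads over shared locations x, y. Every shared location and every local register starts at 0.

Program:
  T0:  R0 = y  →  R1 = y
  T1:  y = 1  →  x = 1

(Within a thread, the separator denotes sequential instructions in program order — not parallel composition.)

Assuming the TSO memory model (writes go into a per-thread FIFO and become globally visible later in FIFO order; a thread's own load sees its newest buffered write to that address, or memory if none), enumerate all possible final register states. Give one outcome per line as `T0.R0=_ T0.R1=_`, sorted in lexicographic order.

T0.R0=0 T0.R1=0
T0.R0=0 T0.R1=1
T0.R0=1 T0.R1=1

outcome vector order: (T0.R0,T0.R1)
|TSO outcomes| = 3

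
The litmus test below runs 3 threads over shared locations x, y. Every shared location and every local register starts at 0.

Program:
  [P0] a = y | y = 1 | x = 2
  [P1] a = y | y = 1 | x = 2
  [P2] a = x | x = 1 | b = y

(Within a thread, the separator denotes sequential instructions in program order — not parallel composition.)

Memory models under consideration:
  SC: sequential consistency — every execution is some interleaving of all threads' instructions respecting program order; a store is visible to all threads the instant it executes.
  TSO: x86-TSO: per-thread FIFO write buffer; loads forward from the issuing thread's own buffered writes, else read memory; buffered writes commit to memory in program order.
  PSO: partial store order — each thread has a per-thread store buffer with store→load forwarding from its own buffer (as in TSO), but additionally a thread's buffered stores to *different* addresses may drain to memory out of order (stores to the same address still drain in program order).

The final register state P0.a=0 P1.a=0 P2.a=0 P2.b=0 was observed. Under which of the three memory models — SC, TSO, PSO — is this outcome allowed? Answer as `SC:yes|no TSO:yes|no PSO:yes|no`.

outcome vector order: (P0.a,P1.a,P2.a,P2.b)
[SC] allowed = {(0,0,0,0); (0,0,0,1); (0,0,2,1); (0,1,0,0); (0,1,0,1); (0,1,2,1); (1,0,0,0); (1,0,0,1); (1,0,2,1)}
[TSO] allowed = {(0,0,0,0); (0,0,0,1); (0,0,2,1); (0,1,0,0); (0,1,0,1); (0,1,2,1); (1,0,0,0); (1,0,0,1); (1,0,2,1)}
[PSO] allowed = {(0,0,0,0); (0,0,0,1); (0,0,2,0); (0,0,2,1); (0,1,0,0); (0,1,0,1); (0,1,2,0); (0,1,2,1); (1,0,0,0); (1,0,0,1); (1,0,2,0); (1,0,2,1)}
target (0,0,0,0) ∈ {SC,TSO,PSO}

SC:yes TSO:yes PSO:yes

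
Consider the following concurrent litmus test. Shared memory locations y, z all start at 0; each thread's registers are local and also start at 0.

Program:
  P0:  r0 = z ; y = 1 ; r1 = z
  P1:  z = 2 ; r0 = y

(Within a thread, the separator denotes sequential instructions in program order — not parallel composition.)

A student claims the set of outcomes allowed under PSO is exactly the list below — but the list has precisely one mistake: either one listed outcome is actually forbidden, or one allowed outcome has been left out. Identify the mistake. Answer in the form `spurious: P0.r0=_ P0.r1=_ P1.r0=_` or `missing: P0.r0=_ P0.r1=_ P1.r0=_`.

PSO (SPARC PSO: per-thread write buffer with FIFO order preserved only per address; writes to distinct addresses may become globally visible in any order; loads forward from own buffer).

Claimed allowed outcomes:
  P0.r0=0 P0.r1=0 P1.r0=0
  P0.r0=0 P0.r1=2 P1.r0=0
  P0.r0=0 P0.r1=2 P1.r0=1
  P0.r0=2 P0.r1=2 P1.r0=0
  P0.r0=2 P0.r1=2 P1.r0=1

missing: P0.r0=0 P0.r1=0 P1.r0=1

outcome vector order: (P0.r0,P0.r1,P1.r0)
PSO: 6 outcomes — {0/0/0; 0/0/1; 0/2/0; 0/2/1; 2/2/0; 2/2/1}
PSO∖claimed = {0/0/1}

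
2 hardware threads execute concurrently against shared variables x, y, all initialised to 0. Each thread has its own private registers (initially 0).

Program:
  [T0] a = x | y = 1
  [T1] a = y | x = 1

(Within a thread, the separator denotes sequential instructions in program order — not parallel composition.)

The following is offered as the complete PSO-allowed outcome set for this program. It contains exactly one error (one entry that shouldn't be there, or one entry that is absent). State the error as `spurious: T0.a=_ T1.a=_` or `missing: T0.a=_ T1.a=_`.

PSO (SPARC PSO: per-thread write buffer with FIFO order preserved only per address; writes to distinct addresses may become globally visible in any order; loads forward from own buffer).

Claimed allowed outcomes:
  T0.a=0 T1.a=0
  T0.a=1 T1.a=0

missing: T0.a=0 T1.a=1

outcome vector order: (T0.a,T1.a)
under PSO → 0/0 0/1 1/0
PSO∖claimed = {0/1}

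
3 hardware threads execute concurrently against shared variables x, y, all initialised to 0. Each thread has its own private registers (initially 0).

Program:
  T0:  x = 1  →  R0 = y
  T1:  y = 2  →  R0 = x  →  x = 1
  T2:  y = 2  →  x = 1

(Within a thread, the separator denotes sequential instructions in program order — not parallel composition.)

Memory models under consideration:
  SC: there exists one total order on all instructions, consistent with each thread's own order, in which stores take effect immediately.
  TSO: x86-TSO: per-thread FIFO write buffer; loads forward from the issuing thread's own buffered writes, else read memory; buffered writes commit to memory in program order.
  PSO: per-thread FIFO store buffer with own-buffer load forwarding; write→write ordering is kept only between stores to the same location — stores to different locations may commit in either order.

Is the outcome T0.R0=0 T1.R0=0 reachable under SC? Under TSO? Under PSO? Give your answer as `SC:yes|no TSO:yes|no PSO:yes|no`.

SC:no TSO:yes PSO:yes

outcome vector order: (T0.R0,T1.R0)
SC: 3 outcomes — {01, 20, 21}
TSO: 4 outcomes — {00, 01, 20, 21}
PSO: 4 outcomes — {00, 01, 20, 21}
target 00 ∈ {TSO,PSO}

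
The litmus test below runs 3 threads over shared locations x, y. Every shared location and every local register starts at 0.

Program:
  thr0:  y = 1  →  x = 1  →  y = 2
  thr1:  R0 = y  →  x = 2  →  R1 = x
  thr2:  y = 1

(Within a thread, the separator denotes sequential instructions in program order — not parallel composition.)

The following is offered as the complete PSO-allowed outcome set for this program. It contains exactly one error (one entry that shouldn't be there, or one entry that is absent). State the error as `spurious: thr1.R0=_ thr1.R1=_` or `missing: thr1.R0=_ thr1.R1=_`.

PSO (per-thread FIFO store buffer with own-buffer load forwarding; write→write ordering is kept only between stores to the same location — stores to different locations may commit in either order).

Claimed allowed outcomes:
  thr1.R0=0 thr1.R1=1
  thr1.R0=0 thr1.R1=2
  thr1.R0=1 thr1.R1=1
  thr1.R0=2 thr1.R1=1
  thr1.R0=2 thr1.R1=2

missing: thr1.R0=1 thr1.R1=2

outcome vector order: (thr1.R0,thr1.R1)
PSO: 6 outcomes — {0/1, 0/2, 1/1, 1/2, 2/1, 2/2}
PSO∖claimed = {1/2}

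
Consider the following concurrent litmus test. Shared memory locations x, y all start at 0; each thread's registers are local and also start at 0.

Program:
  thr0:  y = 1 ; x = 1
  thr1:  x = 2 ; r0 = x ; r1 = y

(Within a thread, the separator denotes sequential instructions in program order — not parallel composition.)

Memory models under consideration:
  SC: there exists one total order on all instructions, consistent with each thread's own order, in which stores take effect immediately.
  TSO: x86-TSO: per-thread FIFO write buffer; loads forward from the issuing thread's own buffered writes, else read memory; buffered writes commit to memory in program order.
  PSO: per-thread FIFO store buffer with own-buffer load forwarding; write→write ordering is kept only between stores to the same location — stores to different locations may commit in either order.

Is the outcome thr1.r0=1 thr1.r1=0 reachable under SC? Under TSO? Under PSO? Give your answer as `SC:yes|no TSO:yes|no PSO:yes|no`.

outcome vector order: (thr1.r0,thr1.r1)
SC: 3 outcomes — {<1 1> <2 0> <2 1>}
TSO: 3 outcomes — {<1 1> <2 0> <2 1>}
PSO: 4 outcomes — {<1 0> <1 1> <2 0> <2 1>}
target <1 0> ∈ {PSO}

SC:no TSO:no PSO:yes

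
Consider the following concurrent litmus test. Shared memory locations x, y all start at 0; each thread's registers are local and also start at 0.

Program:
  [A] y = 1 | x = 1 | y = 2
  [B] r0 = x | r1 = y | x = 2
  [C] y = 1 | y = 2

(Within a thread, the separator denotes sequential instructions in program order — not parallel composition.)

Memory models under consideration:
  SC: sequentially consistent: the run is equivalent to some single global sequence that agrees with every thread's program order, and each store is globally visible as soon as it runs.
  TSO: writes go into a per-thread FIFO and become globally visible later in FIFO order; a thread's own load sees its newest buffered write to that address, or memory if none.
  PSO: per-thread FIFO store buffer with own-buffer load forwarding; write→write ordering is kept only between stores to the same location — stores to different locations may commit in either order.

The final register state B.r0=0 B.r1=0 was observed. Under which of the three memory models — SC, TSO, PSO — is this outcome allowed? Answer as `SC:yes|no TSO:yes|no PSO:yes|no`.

outcome vector order: (B.r0,B.r1)
SC: 5 outcomes — {<0 0>, <0 1>, <0 2>, <1 1>, <1 2>}
TSO: 5 outcomes — {<0 0>, <0 1>, <0 2>, <1 1>, <1 2>}
PSO: 6 outcomes — {<0 0>, <0 1>, <0 2>, <1 0>, <1 1>, <1 2>}
target <0 0> ∈ {SC,TSO,PSO}

SC:yes TSO:yes PSO:yes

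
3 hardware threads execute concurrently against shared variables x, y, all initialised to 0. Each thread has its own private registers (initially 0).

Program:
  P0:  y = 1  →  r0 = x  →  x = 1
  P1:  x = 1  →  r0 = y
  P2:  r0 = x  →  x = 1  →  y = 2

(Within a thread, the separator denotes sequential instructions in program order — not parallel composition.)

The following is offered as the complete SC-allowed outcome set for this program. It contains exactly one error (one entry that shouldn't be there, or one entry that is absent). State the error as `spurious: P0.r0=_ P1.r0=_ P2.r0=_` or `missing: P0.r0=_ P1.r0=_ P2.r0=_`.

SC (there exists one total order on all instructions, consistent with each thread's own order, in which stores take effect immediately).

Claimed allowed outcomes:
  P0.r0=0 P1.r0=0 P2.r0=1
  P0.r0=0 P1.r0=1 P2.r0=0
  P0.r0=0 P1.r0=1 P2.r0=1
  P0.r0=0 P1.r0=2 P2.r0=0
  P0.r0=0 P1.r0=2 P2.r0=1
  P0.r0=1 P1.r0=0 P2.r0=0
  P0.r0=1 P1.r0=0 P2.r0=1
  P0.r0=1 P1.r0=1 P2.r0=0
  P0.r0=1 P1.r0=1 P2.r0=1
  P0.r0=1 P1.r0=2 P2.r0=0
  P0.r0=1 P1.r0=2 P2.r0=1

spurious: P0.r0=0 P1.r0=0 P2.r0=1

outcome vector order: (P0.r0,P1.r0,P2.r0)
SC: 10 outcomes — {010 011 020 021 100 101 110 111 120 121}
claimed∖SC = {001}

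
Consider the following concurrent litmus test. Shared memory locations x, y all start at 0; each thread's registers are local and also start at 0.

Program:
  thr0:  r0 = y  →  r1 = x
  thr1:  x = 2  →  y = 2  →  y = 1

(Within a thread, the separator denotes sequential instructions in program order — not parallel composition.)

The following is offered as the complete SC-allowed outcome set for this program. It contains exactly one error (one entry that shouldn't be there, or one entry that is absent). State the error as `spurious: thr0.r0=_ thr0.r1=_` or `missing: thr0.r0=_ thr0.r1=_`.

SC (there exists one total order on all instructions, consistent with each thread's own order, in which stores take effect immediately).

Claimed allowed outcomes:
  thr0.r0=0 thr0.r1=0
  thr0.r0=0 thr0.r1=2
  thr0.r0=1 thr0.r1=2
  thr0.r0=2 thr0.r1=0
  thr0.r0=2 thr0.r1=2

outcome vector order: (thr0.r0,thr0.r1)
SC: 4 outcomes — {00, 02, 12, 22}
claimed∖SC = {20}

spurious: thr0.r0=2 thr0.r1=0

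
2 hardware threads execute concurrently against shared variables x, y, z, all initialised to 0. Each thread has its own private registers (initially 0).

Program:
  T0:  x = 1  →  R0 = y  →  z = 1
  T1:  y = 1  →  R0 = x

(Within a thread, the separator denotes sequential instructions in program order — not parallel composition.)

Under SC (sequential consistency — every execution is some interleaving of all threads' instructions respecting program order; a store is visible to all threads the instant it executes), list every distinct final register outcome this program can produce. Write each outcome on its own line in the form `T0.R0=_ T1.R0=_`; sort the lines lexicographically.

T0.R0=0 T1.R0=1
T0.R0=1 T1.R0=0
T0.R0=1 T1.R0=1

outcome vector order: (T0.R0,T1.R0)
|SC outcomes| = 3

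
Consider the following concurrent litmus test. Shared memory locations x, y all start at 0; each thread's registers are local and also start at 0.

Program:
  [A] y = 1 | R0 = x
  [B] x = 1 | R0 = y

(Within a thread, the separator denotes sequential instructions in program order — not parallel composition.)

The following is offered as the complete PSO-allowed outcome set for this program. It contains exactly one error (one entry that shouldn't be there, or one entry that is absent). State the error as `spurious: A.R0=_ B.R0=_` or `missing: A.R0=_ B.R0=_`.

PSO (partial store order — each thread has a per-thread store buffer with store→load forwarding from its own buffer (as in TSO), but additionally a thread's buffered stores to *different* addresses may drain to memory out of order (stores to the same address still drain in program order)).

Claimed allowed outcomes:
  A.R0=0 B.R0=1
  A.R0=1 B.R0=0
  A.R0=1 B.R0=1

missing: A.R0=0 B.R0=0

outcome vector order: (A.R0,B.R0)
PSO: 4 outcomes — {00; 01; 10; 11}
PSO∖claimed = {00}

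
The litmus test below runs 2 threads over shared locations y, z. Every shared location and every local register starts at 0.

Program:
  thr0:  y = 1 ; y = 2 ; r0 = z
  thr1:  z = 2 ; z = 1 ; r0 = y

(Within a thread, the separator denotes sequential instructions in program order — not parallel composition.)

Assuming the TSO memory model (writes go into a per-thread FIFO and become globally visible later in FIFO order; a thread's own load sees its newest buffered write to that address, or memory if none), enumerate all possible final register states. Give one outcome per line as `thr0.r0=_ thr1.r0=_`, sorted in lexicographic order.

outcome vector order: (thr0.r0,thr1.r0)
|TSO outcomes| = 9

thr0.r0=0 thr1.r0=0
thr0.r0=0 thr1.r0=1
thr0.r0=0 thr1.r0=2
thr0.r0=1 thr1.r0=0
thr0.r0=1 thr1.r0=1
thr0.r0=1 thr1.r0=2
thr0.r0=2 thr1.r0=0
thr0.r0=2 thr1.r0=1
thr0.r0=2 thr1.r0=2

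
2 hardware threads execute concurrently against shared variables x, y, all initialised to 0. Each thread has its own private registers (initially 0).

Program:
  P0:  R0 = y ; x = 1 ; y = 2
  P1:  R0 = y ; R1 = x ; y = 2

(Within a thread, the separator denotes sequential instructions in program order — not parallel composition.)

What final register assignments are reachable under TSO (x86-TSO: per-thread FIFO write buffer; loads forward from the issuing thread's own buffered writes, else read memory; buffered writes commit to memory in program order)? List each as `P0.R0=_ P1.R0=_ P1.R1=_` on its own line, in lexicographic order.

outcome vector order: (P0.R0,P1.R0,P1.R1)
|TSO outcomes| = 4

P0.R0=0 P1.R0=0 P1.R1=0
P0.R0=0 P1.R0=0 P1.R1=1
P0.R0=0 P1.R0=2 P1.R1=1
P0.R0=2 P1.R0=0 P1.R1=0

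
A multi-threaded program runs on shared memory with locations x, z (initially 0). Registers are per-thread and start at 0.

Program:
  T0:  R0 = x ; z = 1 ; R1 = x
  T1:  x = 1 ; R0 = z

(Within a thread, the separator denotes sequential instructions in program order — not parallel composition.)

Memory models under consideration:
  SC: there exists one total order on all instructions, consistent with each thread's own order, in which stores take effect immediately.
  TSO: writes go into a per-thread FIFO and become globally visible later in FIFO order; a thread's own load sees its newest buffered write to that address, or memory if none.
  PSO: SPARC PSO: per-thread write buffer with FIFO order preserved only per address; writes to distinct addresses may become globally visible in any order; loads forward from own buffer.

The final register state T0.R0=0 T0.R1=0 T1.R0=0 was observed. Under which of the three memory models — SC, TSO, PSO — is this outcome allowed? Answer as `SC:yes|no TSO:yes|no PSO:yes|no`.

SC:no TSO:yes PSO:yes

outcome vector order: (T0.R0,T0.R1,T1.R0)
SC (5): 0/0/1; 0/1/0; 0/1/1; 1/1/0; 1/1/1
TSO (6): 0/0/0; 0/0/1; 0/1/0; 0/1/1; 1/1/0; 1/1/1
PSO (6): 0/0/0; 0/0/1; 0/1/0; 0/1/1; 1/1/0; 1/1/1
target 0/0/0 ∈ {TSO,PSO}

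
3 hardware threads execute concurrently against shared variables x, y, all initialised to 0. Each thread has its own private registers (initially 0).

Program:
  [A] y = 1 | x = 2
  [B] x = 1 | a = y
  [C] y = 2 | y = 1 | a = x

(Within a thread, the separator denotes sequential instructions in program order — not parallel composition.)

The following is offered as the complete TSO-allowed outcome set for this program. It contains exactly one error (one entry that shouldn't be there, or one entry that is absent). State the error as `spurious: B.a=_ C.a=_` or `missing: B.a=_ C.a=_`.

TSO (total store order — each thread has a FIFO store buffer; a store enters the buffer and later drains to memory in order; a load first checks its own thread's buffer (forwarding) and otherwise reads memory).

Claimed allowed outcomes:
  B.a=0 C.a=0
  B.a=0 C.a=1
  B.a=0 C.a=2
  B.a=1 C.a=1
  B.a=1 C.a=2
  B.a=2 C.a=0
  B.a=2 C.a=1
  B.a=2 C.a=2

missing: B.a=1 C.a=0

outcome vector order: (B.a,C.a)
TSO (9): 00 01 02 10 11 12 20 21 22
TSO∖claimed = {10}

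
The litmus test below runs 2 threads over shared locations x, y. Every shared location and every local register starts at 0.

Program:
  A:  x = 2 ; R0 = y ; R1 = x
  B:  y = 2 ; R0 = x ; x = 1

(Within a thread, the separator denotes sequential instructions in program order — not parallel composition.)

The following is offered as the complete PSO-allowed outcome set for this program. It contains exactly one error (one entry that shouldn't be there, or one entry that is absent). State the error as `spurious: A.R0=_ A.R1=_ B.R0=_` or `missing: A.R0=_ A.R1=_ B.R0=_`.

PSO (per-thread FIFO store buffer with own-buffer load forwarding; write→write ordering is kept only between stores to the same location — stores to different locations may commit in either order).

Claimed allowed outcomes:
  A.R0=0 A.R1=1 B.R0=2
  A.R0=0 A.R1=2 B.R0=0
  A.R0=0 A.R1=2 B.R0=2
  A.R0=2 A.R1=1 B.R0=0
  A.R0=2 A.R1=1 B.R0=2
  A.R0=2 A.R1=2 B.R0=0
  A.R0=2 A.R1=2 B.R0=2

missing: A.R0=0 A.R1=1 B.R0=0

outcome vector order: (A.R0,A.R1,B.R0)
PSO: 8 outcomes — {0/1/0 0/1/2 0/2/0 0/2/2 2/1/0 2/1/2 2/2/0 2/2/2}
PSO∖claimed = {0/1/0}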